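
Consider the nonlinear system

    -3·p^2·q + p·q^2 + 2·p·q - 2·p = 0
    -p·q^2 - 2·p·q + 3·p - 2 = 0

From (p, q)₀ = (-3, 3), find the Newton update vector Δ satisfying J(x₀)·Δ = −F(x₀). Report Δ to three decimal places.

(1.151, -0.841)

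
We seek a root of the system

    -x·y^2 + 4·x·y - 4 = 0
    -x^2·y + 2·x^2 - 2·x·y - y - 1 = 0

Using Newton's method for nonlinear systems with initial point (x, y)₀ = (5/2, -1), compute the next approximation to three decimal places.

(1.705, -0.165)

At (5/2, -1): F = (-16.500, 23.750).
Jacobian J = [[-y^2 + 4·y, -2·x·y + 4·x], [-2·x·y + 4·x - 2·y, -x^2 - 2·x - 1]].
At the point, J = [[-5.000, 15.000], [17.000, -12.250]] (det J = -193.750).
Solving J·Δ = −F gives Δ = (-0.795, 0.835).
Then the next iterate is (x, y)₁ = (1.705, -0.165).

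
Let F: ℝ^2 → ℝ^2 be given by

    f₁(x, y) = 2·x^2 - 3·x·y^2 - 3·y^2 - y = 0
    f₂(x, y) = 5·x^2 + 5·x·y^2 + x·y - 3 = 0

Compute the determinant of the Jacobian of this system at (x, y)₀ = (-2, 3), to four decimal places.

1694.0000

J = [[4·x - 3·y^2, -6·x·y - 6·y - 1], [10·x + 5·y^2 + y, 10·x·y + x]].
At the point, J = [[-35.0000, 17.0000], [28.0000, -62.0000]].
det J = 1694.0000.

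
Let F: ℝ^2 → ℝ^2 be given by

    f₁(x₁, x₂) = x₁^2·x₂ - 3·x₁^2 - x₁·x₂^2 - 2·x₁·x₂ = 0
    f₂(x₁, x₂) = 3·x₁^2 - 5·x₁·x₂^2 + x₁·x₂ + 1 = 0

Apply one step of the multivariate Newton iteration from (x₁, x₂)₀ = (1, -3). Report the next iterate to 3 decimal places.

At (1, -3): F = (-9.000, -44.000).
Jacobian J = [[2·x₁·x₂ - 6·x₁ - x₂^2 - 2·x₂, x₁^2 - 2·x₁·x₂ - 2·x₁], [6·x₁ - 5·x₂^2 + x₂, -10·x₁·x₂ + x₁]].
At the point, J = [[-15.000, 5.000], [-42.000, 31.000]] (det J = -255.000).
Solving J·Δ = −F gives Δ = (-0.231, 1.106).
Then the next iterate is (x₁, x₂)₁ = (0.769, -1.894).

(0.769, -1.894)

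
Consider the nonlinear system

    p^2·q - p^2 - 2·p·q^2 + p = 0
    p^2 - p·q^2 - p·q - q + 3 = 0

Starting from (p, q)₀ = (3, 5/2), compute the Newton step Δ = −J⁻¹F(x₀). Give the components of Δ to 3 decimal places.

(4.610, -1.549)

At (3, 5/2): F = (-21.000, -16.750).
Jacobian J = [[2·p·q - 2·p - 2·q^2 + 1, p^2 - 4·p·q], [2·p - q^2 - q, -2·p·q - p - 1]].
At the point, J = [[-2.500, -21.000], [-2.750, -19.000]] (det J = -10.250).
Solving J·Δ = −F gives Δ = (4.610, -1.549).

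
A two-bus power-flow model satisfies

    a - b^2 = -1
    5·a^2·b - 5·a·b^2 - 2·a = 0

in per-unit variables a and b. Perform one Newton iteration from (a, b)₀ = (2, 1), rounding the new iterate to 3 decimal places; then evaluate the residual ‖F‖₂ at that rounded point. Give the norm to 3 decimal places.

At (2, 1): F = (2.000, 6.000).
Jacobian J = [[1, -2·b], [10·a·b - 5·b^2 - 2, 5·a^2 - 10·a·b]].
At the point, J = [[1.000, -2.000], [13.000, 0.000]] (det J = 26.000).
Solving J·Δ = −F gives Δ = (-0.462, 0.769).
Then the next iterate is (a, b)₁ = (1.538, 1.769).
Re-evaluating at (1.538, 1.769): F = (-0.59136, -6.21843), so ‖F‖₂ = 6.246.

6.246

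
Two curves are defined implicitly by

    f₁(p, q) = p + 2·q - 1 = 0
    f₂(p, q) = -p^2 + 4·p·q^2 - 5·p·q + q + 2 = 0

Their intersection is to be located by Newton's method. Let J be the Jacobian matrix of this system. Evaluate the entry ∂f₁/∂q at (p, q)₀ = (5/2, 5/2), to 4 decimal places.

2.0000

∂f₁/∂q = 2.
At (5/2, 5/2) this is 2.0000.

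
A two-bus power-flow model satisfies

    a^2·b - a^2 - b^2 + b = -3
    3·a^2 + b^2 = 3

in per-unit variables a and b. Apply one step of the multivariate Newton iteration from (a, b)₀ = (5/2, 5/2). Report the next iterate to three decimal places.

(4.200, -7.000)

At (5/2, 5/2): F = (8.625, 22.000).
Jacobian J = [[2·a·b - 2·a, a^2 - 2·b + 1], [6·a, 2·b]].
At the point, J = [[7.500, 2.250], [15.000, 5.000]] (det J = 3.750).
Solving J·Δ = −F gives Δ = (1.700, -9.500).
Then the next iterate is (a, b)₁ = (4.200, -7.000).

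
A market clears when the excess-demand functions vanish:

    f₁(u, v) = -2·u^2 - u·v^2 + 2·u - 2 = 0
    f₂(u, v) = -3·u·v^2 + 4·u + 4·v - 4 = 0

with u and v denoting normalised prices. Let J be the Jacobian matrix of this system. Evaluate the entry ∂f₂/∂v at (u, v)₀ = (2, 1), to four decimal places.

∂f₂/∂v = -6·u·v + 4.
At (2, 1) this is -8.0000.

-8.0000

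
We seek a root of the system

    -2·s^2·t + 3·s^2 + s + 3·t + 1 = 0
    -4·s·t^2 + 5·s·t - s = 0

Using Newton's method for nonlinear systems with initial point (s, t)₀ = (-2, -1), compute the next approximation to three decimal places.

At (-2, -1): F = (16.000, 20.000).
Jacobian J = [[-4·s·t + 6·s + 1, -2·s^2 + 3], [-4·t^2 + 5·t - 1, -8·s·t + 5·s]].
At the point, J = [[-19.000, -5.000], [-10.000, -26.000]] (det J = 444.000).
Solving J·Δ = −F gives Δ = (0.712, 0.495).
Then the next iterate is (s, t)₁ = (-1.288, -0.505).

(-1.288, -0.505)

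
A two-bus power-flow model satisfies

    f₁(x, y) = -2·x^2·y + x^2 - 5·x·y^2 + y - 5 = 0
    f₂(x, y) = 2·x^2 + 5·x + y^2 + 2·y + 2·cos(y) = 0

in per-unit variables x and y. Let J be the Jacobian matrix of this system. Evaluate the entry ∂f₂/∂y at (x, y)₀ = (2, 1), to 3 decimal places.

2.317

∂f₂/∂y = 2·y - 2·sin(y) + 2.
At (2, 1) this is 2.317.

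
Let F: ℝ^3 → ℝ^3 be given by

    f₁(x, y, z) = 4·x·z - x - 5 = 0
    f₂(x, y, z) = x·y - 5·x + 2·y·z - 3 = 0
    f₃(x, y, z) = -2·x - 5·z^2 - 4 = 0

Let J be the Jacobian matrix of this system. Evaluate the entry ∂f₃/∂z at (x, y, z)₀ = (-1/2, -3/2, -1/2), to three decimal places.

5.000

∂f₃/∂z = -10·z.
At (-1/2, -3/2, -1/2) this is 5.000.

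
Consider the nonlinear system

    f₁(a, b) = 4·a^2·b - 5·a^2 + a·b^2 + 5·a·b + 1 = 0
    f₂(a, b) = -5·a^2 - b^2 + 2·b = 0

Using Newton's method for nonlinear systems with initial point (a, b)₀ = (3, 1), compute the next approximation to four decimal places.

(1.5333, 0.8246)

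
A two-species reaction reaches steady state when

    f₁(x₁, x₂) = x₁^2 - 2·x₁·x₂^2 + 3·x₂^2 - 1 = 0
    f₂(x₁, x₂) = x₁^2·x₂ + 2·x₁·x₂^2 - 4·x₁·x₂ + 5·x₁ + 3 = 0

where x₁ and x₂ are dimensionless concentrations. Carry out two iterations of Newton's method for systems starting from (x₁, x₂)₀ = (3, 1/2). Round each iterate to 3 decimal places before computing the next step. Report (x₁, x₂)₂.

(-0.164, -0.567)

At (3, 1/2): F = (7.250, 18.000).
Jacobian J = [[2·x₁ - 2·x₂^2, -4·x₁·x₂ + 6·x₂], [2·x₁·x₂ + 2·x₂^2 - 4·x₂ + 5, x₁^2 + 4·x₁·x₂ - 4·x₁]].
At the point, J = [[5.500, -3.000], [6.500, 3.000]] (det J = 36.000).
Solving J·Δ = −F gives Δ = (-2.104, -1.441).
Then the next iterate is (x₁, x₂)₁ = (0.896, -0.941).
Round to (0.896, -0.941) and repeat: F = (0.87248, 11.68388), J = [[0.02104, -2.27346], [8.84869, -6.15373]].
Δ = (-1.060, 0.374), so (x₁, x₂)₂ = (-0.164, -0.567).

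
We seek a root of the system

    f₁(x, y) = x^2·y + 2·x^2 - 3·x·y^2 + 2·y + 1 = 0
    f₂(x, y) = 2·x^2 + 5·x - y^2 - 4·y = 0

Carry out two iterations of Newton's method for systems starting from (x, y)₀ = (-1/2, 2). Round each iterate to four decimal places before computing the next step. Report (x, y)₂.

At (-1/2, 2): F = (12.0000, -14.0000).
Jacobian J = [[2·x·y + 4·x - 3·y^2, x^2 - 6·x·y + 2], [4·x + 5, -2·y - 4]].
At the point, J = [[-16.0000, 8.2500], [3.0000, -8.0000]] (det J = 103.2500).
Solving J·Δ = −F gives Δ = (-0.1889, -1.8208).
Then the next iterate is (x, y)₁ = (-0.6889, 0.1792).
Round to (-0.6889, 0.1792) and repeat: F = (2.458979, -3.244246), J = [[-3.098840, 3.215288], [2.2444, -4.3584]].
Δ = (0.0455, -0.7209), so (x, y)₂ = (-0.6434, -0.5417).

(-0.6434, -0.5417)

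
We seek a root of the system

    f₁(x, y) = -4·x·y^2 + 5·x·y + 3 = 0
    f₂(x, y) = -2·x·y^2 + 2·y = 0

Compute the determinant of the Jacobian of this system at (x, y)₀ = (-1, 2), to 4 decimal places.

28.0000

J = [[-4·y^2 + 5·y, -8·x·y + 5·x], [-2·y^2, -4·x·y + 2]].
At the point, J = [[-6.0000, 11.0000], [-8.0000, 10.0000]].
det J = 28.0000.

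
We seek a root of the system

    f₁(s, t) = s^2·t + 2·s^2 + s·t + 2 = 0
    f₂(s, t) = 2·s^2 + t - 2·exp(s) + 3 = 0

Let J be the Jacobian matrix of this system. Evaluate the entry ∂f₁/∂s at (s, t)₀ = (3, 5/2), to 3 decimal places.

29.500

∂f₁/∂s = 2·s·t + 4·s + t.
At (3, 5/2) this is 29.500.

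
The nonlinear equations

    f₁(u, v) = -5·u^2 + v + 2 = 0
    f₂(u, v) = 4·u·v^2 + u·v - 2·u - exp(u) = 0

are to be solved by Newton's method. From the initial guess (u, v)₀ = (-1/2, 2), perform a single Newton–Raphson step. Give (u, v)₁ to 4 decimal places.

At (-1/2, 2): F = (2.7500, -8.606531).
Jacobian J = [[-10·u, 1], [4·v^2 + v - exp(u) - 2, 8·u·v + u]].
At the point, J = [[5.0000, 1.0000], [15.393469, -8.5000]] (det J = -57.893469).
Solving J·Δ = −F gives Δ = (-0.2551, -1.4745).
Then the next iterate is (u, v)₁ = (-0.7551, 0.5255).

(-0.7551, 0.5255)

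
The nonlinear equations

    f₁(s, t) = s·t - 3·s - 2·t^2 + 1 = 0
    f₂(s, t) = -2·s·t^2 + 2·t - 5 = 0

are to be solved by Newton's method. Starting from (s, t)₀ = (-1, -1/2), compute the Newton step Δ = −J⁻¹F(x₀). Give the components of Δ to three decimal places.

(-11.000, -42.500)

At (-1, -1/2): F = (4.000, -5.500).
Jacobian J = [[t - 3, s - 4·t], [-2·t^2, -4·s·t + 2]].
At the point, J = [[-3.500, 1.000], [-0.500, 0.000]] (det J = 0.500).
Solving J·Δ = −F gives Δ = (-11.000, -42.500).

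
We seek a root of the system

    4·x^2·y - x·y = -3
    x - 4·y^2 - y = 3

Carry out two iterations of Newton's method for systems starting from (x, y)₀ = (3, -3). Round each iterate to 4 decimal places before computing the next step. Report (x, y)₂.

At (3, -3): F = (-96.0000, -33.0000).
Jacobian J = [[8·x·y - y, 4·x^2 - x], [1, -8·y - 1]].
At the point, J = [[-69.0000, 33.0000], [1.0000, 23.0000]] (det J = -1620.0000).
Solving J·Δ = −F gives Δ = (-0.6907, 1.4648).
Then the next iterate is (x, y)₁ = (2.3093, -1.5352).
Round to (2.3093, -1.5352) and repeat: F = (-26.202829, -8.582856), J = [[-26.826699, 19.022166], [1.0000, 11.2816]].
Δ = (-0.4114, 0.7973), so (x, y)₂ = (1.8979, -0.7379).

(1.8979, -0.7379)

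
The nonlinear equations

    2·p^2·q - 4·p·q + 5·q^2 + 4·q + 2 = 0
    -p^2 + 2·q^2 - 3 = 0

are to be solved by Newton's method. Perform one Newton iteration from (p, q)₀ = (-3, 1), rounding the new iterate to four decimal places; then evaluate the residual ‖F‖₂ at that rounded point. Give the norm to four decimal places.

13.4711

At (-3, 1): F = (41.0000, -10.0000).
Jacobian J = [[4·p·q - 4·q, 2·p^2 - 4·p + 10·q + 4], [-2·p, 4·q]].
At the point, J = [[-16.0000, 44.0000], [6.0000, 4.0000]] (det J = -328.0000).
Solving J·Δ = −F gives Δ = (1.8415, -0.2622).
Then the next iterate is (p, q)₁ = (-1.1585, 0.7378).
Re-evaluating at (-1.1585, 0.7378): F = (13.072345, -3.253425), so ‖F‖₂ = 13.4711.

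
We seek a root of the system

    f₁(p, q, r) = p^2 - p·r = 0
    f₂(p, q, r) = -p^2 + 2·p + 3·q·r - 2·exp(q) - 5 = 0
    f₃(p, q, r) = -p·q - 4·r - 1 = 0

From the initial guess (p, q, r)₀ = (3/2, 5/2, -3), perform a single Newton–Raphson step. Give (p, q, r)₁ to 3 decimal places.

(0.997, 1.542, -0.514)

At (3/2, 5/2, -3): F = (6.750, -51.11499, 7.250).
Jacobian J = [[2·p - r, 0, -p], [-2·p + 2, 3·r - 2·exp(q), 3·q], [-q, -p, -4]].
At the point, J = [[6.000, 0.000, -1.500], [-1.000, -33.36499, 7.500], [-2.500, -1.500, -4.000]] (det J = 991.12841).
Solving J·Δ = −F gives Δ = (-0.503, -0.958, 2.486).
Then the next iterate is (p, q, r)₁ = (0.997, 1.542, -0.514).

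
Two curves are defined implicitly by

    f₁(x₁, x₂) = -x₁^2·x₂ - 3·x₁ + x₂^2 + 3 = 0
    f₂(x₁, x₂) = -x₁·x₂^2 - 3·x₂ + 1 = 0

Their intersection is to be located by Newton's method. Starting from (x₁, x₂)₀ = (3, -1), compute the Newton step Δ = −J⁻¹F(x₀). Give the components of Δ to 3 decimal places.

(11.500, 3.500)

At (3, -1): F = (4.000, 1.000).
Jacobian J = [[-2·x₁·x₂ - 3, -x₁^2 + 2·x₂], [-x₂^2, -2·x₁·x₂ - 3]].
At the point, J = [[3.000, -11.000], [-1.000, 3.000]] (det J = -2.000).
Solving J·Δ = −F gives Δ = (11.500, 3.500).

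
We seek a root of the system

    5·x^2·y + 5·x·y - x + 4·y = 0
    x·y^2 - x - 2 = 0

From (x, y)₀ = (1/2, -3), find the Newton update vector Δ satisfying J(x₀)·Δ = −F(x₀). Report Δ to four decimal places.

(-1.7984, -4.1290)

At (1/2, -3): F = (-23.7500, 2.0000).
Jacobian J = [[10·x·y + 5·y - 1, 5·x^2 + 5·x + 4], [y^2 - 1, 2·x·y]].
At the point, J = [[-31.0000, 7.7500], [8.0000, -3.0000]] (det J = 31.0000).
Solving J·Δ = −F gives Δ = (-1.7984, -4.1290).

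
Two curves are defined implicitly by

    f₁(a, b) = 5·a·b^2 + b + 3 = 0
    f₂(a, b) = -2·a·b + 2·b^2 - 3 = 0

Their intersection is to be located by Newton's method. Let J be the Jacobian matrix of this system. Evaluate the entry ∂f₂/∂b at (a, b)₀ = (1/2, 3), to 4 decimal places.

∂f₂/∂b = -2·a + 4·b.
At (1/2, 3) this is 11.0000.

11.0000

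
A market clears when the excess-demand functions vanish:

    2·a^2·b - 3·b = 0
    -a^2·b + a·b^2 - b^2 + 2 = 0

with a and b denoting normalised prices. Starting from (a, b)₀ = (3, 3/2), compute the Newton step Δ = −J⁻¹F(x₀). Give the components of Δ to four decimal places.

(-0.7937, -0.5476)

At (3, 3/2): F = (22.5000, -7.0000).
Jacobian J = [[4·a·b, 2·a^2 - 3], [-2·a·b + b^2, -a^2 + 2·a·b - 2·b]].
At the point, J = [[18.0000, 15.0000], [-6.7500, -3.0000]] (det J = 47.2500).
Solving J·Δ = −F gives Δ = (-0.7937, -0.5476).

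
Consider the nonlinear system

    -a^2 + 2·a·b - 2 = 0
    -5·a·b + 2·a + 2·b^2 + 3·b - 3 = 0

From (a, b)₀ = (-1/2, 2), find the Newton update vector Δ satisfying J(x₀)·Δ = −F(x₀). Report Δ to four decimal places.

At (-1/2, 2): F = (-4.2500, 15.0000).
Jacobian J = [[-2·a + 2·b, 2·a], [-5·b + 2, -5·a + 4·b + 3]].
At the point, J = [[5.0000, -1.0000], [-8.0000, 13.5000]] (det J = 59.5000).
Solving J·Δ = −F gives Δ = (0.7122, -0.6891).

(0.7122, -0.6891)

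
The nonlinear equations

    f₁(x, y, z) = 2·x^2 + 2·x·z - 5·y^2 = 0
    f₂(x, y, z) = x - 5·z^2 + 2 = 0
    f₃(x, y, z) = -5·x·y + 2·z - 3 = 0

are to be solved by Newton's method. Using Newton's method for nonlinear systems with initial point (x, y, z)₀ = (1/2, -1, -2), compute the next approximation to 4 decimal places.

(1.4473, -0.2433, -1.1724)

At (1/2, -1, -2): F = (-6.5000, -17.5000, -4.5000).
Jacobian J = [[4·x + 2·z, -10·y, 2·x], [1, 0, -10·z], [-5·y, -5·x, 2]].
At the point, J = [[-2.0000, 10.0000, 1.0000], [1.0000, 0.0000, 20.0000], [5.0000, -2.5000, 2.0000]] (det J = 877.5000).
Solving J·Δ = −F gives Δ = (0.9473, 0.7567, 0.8276).
Then the next iterate is (x, y, z)₁ = (1.4473, -0.2433, -1.1724).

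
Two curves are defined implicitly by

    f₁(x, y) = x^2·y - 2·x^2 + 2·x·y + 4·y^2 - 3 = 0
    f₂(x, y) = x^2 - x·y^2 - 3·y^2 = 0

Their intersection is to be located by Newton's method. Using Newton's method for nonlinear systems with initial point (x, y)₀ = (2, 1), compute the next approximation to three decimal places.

At (2, 1): F = (1.000, -1.000).
Jacobian J = [[2·x·y - 4·x + 2·y, x^2 + 2·x + 8·y], [2·x - y^2, -2·x·y - 6·y]].
At the point, J = [[-2.000, 16.000], [3.000, -10.000]] (det J = -28.000).
Solving J·Δ = −F gives Δ = (0.214, -0.036).
Then the next iterate is (x, y)₁ = (2.214, 0.964).

(2.214, 0.964)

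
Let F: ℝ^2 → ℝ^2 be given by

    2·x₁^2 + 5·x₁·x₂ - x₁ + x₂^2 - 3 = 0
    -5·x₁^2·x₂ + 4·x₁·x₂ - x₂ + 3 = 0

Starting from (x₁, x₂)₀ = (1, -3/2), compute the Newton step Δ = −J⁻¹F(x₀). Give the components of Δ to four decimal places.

At (1, -3/2): F = (-7.2500, 6.0000).
Jacobian J = [[4·x₁ + 5·x₂ - 1, 5·x₁ + 2·x₂], [-10·x₁·x₂ + 4·x₂, -5·x₁^2 + 4·x₁ - 1]].
At the point, J = [[-4.5000, 2.0000], [9.0000, -2.0000]] (det J = -9.0000).
Solving J·Δ = −F gives Δ = (0.2778, 4.2500).

(0.2778, 4.2500)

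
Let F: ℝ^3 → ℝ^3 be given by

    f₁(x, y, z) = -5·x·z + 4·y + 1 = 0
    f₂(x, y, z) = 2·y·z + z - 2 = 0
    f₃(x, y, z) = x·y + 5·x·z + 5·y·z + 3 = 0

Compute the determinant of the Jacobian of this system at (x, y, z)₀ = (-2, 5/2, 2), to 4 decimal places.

180.0000

J = [[-5·z, 4, -5·x], [0, 2·z, 2·y + 1], [y + 5·z, x + 5·z, 5·x + 5·y]].
At the point, J = [[-10.0000, 4.0000, 10.0000], [0.0000, 4.0000, 6.0000], [12.5000, 8.0000, 2.5000]].
det J = 180.0000.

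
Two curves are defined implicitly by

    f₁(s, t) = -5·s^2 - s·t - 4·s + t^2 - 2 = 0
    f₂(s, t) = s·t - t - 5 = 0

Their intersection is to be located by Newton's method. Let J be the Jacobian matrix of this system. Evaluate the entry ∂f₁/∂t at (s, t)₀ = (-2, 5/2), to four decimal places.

∂f₁/∂t = -s + 2·t.
At (-2, 5/2) this is 7.0000.

7.0000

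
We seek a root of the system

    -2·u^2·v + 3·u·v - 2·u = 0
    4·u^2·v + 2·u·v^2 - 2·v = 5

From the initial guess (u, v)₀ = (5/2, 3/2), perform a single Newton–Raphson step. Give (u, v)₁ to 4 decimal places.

(1.6033, 1.2417)

At (5/2, 3/2): F = (-12.5000, 40.7500).
Jacobian J = [[-4·u·v + 3·v - 2, -2·u^2 + 3·u], [8·u·v + 2·v^2, 4·u^2 + 4·u·v - 2]].
At the point, J = [[-12.5000, -5.0000], [34.5000, 38.0000]] (det J = -302.5000).
Solving J·Δ = −F gives Δ = (-0.8967, -0.2583).
Then the next iterate is (u, v)₁ = (1.6033, 1.2417).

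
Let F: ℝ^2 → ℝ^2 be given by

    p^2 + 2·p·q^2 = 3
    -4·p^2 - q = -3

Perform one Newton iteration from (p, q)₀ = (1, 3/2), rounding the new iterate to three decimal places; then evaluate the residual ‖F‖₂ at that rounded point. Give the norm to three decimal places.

0.452

At (1, 3/2): F = (2.500, -2.500).
Jacobian J = [[2·p + 2·q^2, 4·p·q], [-8·p, -1]].
At the point, J = [[6.500, 6.000], [-8.000, -1.000]] (det J = 41.500).
Solving J·Δ = −F gives Δ = (-0.301, -0.090).
Then the next iterate is (p, q)₁ = (0.699, 1.410).
Re-evaluating at (0.699, 1.410): F = (0.26796, -0.36440), so ‖F‖₂ = 0.452.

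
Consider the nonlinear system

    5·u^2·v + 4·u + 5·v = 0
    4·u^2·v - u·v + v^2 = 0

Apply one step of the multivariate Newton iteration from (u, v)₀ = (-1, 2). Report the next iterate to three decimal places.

At (-1, 2): F = (16.000, 14.000).
Jacobian J = [[10·u·v + 4, 5·u^2 + 5], [8·u·v - v, 4·u^2 - u + 2·v]].
At the point, J = [[-16.000, 10.000], [-18.000, 9.000]] (det J = 36.000).
Solving J·Δ = −F gives Δ = (-0.111, -1.778).
Then the next iterate is (u, v)₁ = (-1.111, 0.222).

(-1.111, 0.222)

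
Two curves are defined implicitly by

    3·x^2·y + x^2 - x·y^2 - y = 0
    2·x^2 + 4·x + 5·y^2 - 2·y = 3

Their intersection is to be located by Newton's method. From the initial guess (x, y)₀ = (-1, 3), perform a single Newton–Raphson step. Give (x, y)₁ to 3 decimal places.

(-0.783, 1.786)

At (-1, 3): F = (16.000, 34.000).
Jacobian J = [[6·x·y + 2·x - y^2, 3·x^2 - 2·x·y - 1], [4·x + 4, 10·y - 2]].
At the point, J = [[-29.000, 8.000], [0.000, 28.000]] (det J = -812.000).
Solving J·Δ = −F gives Δ = (0.217, -1.214).
Then the next iterate is (x, y)₁ = (-0.783, 1.786).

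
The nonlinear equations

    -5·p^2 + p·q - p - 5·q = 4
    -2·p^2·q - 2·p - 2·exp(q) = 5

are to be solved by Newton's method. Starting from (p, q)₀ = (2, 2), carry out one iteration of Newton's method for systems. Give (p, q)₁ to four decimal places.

At (2, 2): F = (-32.0000, -39.778112).
Jacobian J = [[-10·p + q - 1, p - 5], [-4·p·q - 2, -2·p^2 - 2·exp(q)]].
At the point, J = [[-19.0000, -3.0000], [-18.0000, -22.778112]] (det J = 378.784132).
Solving J·Δ = −F gives Δ = (-1.6093, -0.4746).
Then the next iterate is (p, q)₁ = (0.3907, 1.5254).

(0.3907, 1.5254)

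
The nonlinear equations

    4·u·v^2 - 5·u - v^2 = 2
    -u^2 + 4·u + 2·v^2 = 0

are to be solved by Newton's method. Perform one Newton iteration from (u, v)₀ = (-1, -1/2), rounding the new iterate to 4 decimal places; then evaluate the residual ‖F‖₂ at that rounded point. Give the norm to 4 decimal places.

1.4511

At (-1, -1/2): F = (1.7500, -4.5000).
Jacobian J = [[4·v^2 - 5, 8·u·v - 2·v], [-2·u + 4, 4·v]].
At the point, J = [[-4.0000, 5.0000], [6.0000, -2.0000]] (det J = -22.0000).
Solving J·Δ = −F gives Δ = (0.8636, 0.3409).
Then the next iterate is (u, v)₁ = (-0.1364, -0.1591).
Re-evaluating at (-0.1364, -0.1591): F = (-1.357123, -0.513579), so ‖F‖₂ = 1.4511.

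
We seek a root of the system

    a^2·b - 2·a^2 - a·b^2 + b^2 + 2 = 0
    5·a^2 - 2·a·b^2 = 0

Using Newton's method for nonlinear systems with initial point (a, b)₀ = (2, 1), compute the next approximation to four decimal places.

At (2, 1): F = (-3.0000, 16.0000).
Jacobian J = [[2·a·b - 4·a - b^2, a^2 - 2·a·b + 2·b], [10·a - 2·b^2, -4·a·b]].
At the point, J = [[-5.0000, 2.0000], [18.0000, -8.0000]] (det J = 4.0000).
Solving J·Δ = −F gives Δ = (2.0000, 6.5000).
Then the next iterate is (a, b)₁ = (4.0000, 7.5000).

(4.0000, 7.5000)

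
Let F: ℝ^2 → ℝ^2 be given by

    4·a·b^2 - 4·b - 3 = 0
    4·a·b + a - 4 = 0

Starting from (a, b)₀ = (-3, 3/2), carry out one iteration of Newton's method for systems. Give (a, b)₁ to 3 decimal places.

At (-3, 3/2): F = (-36.000, -25.000).
Jacobian J = [[4·b^2, 8·a·b - 4], [4·b + 1, 4·a]].
At the point, J = [[9.000, -40.000], [7.000, -12.000]] (det J = 172.000).
Solving J·Δ = −F gives Δ = (3.302, -0.157).
Then the next iterate is (a, b)₁ = (0.302, 1.343).

(0.302, 1.343)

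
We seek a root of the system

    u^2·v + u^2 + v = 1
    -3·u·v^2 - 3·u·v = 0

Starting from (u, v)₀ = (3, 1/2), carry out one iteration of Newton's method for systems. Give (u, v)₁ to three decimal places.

At (3, 1/2): F = (13.000, -6.750).
Jacobian J = [[2·u·v + 2·u, u^2 + 1], [-3·v^2 - 3·v, -6·u·v - 3·u]].
At the point, J = [[9.000, 10.000], [-2.250, -18.000]] (det J = -139.500).
Solving J·Δ = −F gives Δ = (-1.194, -0.226).
Then the next iterate is (u, v)₁ = (1.806, 0.274).

(1.806, 0.274)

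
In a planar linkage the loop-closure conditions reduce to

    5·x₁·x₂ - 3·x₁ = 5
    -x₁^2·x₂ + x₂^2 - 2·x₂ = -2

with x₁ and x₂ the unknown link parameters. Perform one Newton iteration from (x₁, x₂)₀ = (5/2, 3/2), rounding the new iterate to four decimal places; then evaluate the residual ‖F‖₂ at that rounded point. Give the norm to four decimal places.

At (5/2, 3/2): F = (6.2500, -8.1250).
Jacobian J = [[5·x₂ - 3, 5·x₁], [-2·x₁·x₂, -x₁^2 + 2·x₂ - 2]].
At the point, J = [[4.5000, 12.5000], [-7.5000, -5.2500]] (det J = 70.1250).
Solving J·Δ = −F gives Δ = (-0.9804, -0.1471).
Then the next iterate is (x₁, x₂)₁ = (1.5196, 1.3529).
Re-evaluating at (1.5196, 1.3529): F = (0.720534, -1.999557), so ‖F‖₂ = 2.1254.

2.1254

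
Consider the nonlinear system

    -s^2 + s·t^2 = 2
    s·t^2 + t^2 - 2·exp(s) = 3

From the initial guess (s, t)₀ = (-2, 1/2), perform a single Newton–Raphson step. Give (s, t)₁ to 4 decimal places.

(-2.1261, -3.0181)

At (-2, 1/2): F = (-6.5000, -3.520671).
Jacobian J = [[-2·s + t^2, 2·s·t], [t^2 - 2·exp(s), 2·s·t + 2·t]].
At the point, J = [[4.2500, -2.0000], [-0.020671, -1.0000]] (det J = -4.291341).
Solving J·Δ = −F gives Δ = (-0.1261, -3.5181).
Then the next iterate is (s, t)₁ = (-2.1261, -3.0181).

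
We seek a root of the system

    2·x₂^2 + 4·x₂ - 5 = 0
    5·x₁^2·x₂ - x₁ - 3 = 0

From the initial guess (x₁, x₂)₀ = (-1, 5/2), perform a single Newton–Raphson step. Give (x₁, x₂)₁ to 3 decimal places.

(-0.837, 1.250)

At (-1, 5/2): F = (17.500, 10.500).
Jacobian J = [[0, 4·x₂ + 4], [10·x₁·x₂ - 1, 5·x₁^2]].
At the point, J = [[0.000, 14.000], [-26.000, 5.000]] (det J = 364.000).
Solving J·Δ = −F gives Δ = (0.163, -1.250).
Then the next iterate is (x₁, x₂)₁ = (-0.837, 1.250).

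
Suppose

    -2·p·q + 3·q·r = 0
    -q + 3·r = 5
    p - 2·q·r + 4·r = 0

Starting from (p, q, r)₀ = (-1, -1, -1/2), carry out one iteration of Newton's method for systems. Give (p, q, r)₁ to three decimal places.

At (-1, -1, -1/2): F = (-0.500, -5.500, -4.000).
Jacobian J = [[-2·q, -2·p + 3·r, 3·q], [0, -1, 3], [1, -2·r, -2·q + 4]].
At the point, J = [[2.000, 0.500, -3.000], [0.000, -1.000, 3.000], [1.000, 1.000, 6.000]] (det J = -19.500).
Solving J·Δ = −F gives Δ = (2.231, -3.077, 0.808).
Then the next iterate is (p, q, r)₁ = (1.231, -4.077, 0.308).

(1.231, -4.077, 0.308)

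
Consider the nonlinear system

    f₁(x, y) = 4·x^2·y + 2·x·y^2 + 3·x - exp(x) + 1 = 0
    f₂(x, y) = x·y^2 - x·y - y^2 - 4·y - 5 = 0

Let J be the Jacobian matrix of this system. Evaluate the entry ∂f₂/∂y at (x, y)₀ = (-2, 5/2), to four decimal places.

-17.0000

∂f₂/∂y = 2·x·y - x - 2·y - 4.
At (-2, 5/2) this is -17.0000.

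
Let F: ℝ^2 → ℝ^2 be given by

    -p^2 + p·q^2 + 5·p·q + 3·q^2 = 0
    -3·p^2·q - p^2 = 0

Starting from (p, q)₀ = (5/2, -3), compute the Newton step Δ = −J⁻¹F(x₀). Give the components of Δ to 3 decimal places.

At (5/2, -3): F = (5.750, 50.000).
Jacobian J = [[-2·p + q^2 + 5·q, 2·p·q + 5·p + 6·q], [-6·p·q - 2·p, -3·p^2]].
At the point, J = [[-11.000, -20.500], [40.000, -18.750]] (det J = 1026.250).
Solving J·Δ = −F gives Δ = (-0.894, 0.760).

(-0.894, 0.760)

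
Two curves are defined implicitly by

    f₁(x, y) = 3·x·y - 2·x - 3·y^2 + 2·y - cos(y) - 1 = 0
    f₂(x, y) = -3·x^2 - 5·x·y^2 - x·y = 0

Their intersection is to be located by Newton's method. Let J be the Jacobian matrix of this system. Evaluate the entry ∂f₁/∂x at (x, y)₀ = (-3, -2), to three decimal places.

∂f₁/∂x = 3·y - 2.
At (-3, -2) this is -8.000.

-8.000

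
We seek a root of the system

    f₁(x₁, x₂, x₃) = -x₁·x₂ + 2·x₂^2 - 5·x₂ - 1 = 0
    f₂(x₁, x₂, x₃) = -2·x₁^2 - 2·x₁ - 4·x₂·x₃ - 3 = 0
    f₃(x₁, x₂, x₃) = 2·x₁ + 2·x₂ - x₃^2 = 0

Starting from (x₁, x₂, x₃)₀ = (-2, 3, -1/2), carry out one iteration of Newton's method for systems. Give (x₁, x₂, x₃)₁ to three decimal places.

At (-2, 3, -1/2): F = (8.000, -1.000, 1.750).
Jacobian J = [[-x₂, -x₁ + 4·x₂ - 5, 0], [-4·x₁ - 2, -4·x₃, -4·x₂], [2, 2, -2·x₃]].
At the point, J = [[-3.000, 9.000, 0.000], [6.000, 2.000, -12.000], [2.000, 2.000, 1.000]] (det J = -348.000).
Solving J·Δ = −F gives Δ = (0.080, -0.862, -0.187).
Then the next iterate is (x₁, x₂, x₃)₁ = (-1.920, 2.138, -0.687).

(-1.920, 2.138, -0.687)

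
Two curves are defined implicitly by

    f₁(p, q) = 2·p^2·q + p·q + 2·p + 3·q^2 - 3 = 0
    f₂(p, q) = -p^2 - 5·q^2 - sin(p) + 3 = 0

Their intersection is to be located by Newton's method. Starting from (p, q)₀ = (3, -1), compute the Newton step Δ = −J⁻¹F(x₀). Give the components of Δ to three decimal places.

At (3, -1): F = (-15.000, -11.14112).
Jacobian J = [[4·p·q + q + 2, 2·p^2 + p + 6·q], [-2·p - cos(p), -10·q]].
At the point, J = [[-11.000, 15.000], [-5.01001, 10.000]] (det J = -34.84989).
Solving J·Δ = −F gives Δ = (0.491, 1.360).

(0.491, 1.360)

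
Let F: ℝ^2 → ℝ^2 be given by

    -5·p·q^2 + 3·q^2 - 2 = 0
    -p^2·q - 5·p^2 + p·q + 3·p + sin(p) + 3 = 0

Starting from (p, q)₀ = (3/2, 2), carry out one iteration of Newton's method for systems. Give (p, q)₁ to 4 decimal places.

At (3/2, 2): F = (-20.0000, -4.252505).
Jacobian J = [[-5·q^2, -10·p·q + 6·q], [-2·p·q - 10·p + q + cos(p) + 3, -p^2 + p]].
At the point, J = [[-20.0000, -18.0000], [-15.929263, -0.7500]] (det J = -271.726730).
Solving J·Δ = −F gives Δ = (-0.2265, -0.8594).
Then the next iterate is (p, q)₁ = (1.2735, 1.1406).

(1.2735, 1.1406)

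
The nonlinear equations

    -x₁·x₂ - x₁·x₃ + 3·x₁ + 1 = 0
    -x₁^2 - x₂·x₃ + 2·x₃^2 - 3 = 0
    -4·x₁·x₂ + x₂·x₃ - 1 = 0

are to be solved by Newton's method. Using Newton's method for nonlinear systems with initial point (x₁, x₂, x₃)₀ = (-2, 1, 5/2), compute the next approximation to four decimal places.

(-4.5077, -0.8846, 2.7577)

At (-2, 1, 5/2): F = (2.0000, 3.0000, 9.5000).
Jacobian J = [[-x₂ - x₃ + 3, -x₁, -x₁], [-2·x₁, -x₃, -x₂ + 4·x₃], [-4·x₂, -4·x₁ + x₃, x₂]].
At the point, J = [[-0.5000, 2.0000, 2.0000], [4.0000, -2.5000, 9.0000], [-4.0000, 10.5000, 1.0000]] (det J = 32.5000).
Solving J·Δ = −F gives Δ = (-2.5077, -1.8846, 0.2577).
Then the next iterate is (x₁, x₂, x₃)₁ = (-4.5077, -0.8846, 2.7577).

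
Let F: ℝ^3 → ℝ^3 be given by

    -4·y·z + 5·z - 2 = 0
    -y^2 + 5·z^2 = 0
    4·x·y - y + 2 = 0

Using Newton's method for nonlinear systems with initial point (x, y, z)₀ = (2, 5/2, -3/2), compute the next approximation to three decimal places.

At (2, 5/2, -3/2): F = (5.500, 5.000, 19.500).
Jacobian J = [[0, -4·z, -4·y + 5], [0, -2·y, 10·z], [4·y, 4·x - 1, 0]].
At the point, J = [[0.000, 6.000, -5.000], [0.000, -5.000, -15.000], [10.000, 7.000, 0.000]] (det J = -1150.000).
Solving J·Δ = −F gives Δ = (-1.600, -0.500, 0.500).
Then the next iterate is (x, y, z)₁ = (0.400, 2.000, -1.000).

(0.400, 2.000, -1.000)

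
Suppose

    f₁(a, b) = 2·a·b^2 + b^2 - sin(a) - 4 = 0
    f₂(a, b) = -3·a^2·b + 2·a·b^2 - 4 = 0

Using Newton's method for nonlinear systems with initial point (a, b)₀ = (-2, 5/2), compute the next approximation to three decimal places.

(-1.170, 1.759)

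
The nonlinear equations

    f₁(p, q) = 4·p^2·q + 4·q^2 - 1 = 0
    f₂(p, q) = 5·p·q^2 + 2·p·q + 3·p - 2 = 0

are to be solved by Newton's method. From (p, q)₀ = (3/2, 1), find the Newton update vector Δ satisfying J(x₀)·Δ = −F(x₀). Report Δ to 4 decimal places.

(0.1087, -0.7826)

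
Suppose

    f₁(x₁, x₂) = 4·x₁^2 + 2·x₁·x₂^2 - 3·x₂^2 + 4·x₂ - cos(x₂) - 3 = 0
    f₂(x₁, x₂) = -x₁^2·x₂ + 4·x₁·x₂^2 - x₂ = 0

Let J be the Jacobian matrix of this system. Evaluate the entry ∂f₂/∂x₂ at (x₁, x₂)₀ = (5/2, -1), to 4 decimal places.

-27.2500

∂f₂/∂x₂ = -x₁^2 + 8·x₁·x₂ - 1.
At (5/2, -1) this is -27.2500.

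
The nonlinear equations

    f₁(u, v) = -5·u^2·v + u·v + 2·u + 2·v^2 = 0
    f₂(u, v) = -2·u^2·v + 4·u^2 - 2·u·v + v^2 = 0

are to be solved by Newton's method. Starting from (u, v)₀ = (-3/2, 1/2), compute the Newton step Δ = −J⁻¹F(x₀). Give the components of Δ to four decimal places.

At (-3/2, 1/2): F = (-8.8750, 8.5000).
Jacobian J = [[-10·u·v + v + 2, -5·u^2 + u + 4·v], [-4·u·v + 8·u - 2·v, -2·u^2 - 2·u + 2·v]].
At the point, J = [[10.0000, -10.7500], [-10.0000, -0.5000]] (det J = -112.5000).
Solving J·Δ = −F gives Δ = (0.8517, -0.0333).

(0.8517, -0.0333)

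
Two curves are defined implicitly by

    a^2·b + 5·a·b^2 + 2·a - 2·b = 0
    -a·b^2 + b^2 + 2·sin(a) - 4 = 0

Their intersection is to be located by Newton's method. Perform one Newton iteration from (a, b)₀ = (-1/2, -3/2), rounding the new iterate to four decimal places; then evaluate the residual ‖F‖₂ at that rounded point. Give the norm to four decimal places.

2.3359

At (-1/2, -3/2): F = (-4.0000, -1.583851).
Jacobian J = [[2·a·b + 5·b^2 + 2, a^2 + 10·a·b - 2], [-b^2 + 2·cos(a), -2·a·b + 2·b]].
At the point, J = [[14.7500, 5.7500], [-0.494835, -4.5000]] (det J = -63.529699).
Solving J·Δ = −F gives Δ = (0.4267, -0.3989).
Then the next iterate is (a, b)₁ = (-0.0733, -1.8989).
Re-evaluating at (-0.0733, -1.8989): F = (2.319464, -0.276341), so ‖F‖₂ = 2.3359.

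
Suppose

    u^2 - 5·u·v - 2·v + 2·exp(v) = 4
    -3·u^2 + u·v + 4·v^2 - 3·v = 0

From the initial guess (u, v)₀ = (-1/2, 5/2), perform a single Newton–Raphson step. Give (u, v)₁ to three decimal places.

At (-1/2, 5/2): F = (21.86499, 15.500).
Jacobian J = [[2·u - 5·v, -5·u + 2·exp(v) - 2], [-6·u + v, u + 8·v - 3]].
At the point, J = [[-13.500, 24.86499], [5.500, 16.500]] (det J = -359.50743).
Solving J·Δ = −F gives Δ = (-0.069, -0.917).
Then the next iterate is (u, v)₁ = (-0.569, 1.583).

(-0.569, 1.583)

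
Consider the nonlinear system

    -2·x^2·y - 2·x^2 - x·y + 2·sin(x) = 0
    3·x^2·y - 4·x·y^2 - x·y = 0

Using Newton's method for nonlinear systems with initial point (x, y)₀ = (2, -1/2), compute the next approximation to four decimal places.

(1.3617, -0.3416)

At (2, -1/2): F = (-1.181405, -7.0000).
Jacobian J = [[-4·x·y - 4·x - y + 2·cos(x), -2·x^2 - x], [6·x·y - 4·y^2 - y, 3·x^2 - 8·x·y - x]].
At the point, J = [[-4.332294, -10.0000], [-6.5000, 18.0000]] (det J = -142.981286).
Solving J·Δ = −F gives Δ = (-0.6383, 0.1584).
Then the next iterate is (x, y)₁ = (1.3617, -0.3416).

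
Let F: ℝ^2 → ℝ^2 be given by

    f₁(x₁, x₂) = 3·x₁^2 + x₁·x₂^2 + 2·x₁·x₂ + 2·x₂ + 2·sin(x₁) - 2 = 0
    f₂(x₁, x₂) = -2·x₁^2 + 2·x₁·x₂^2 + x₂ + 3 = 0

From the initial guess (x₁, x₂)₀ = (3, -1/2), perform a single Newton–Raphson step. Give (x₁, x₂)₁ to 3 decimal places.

At (3, -1/2): F = (22.03224, -14.000).
Jacobian J = [[6·x₁ + x₂^2 + 2·x₂ + 2·cos(x₁), 2·x₁·x₂ + 2·x₁ + 2], [-4·x₁ + 2·x₂^2, 4·x₁·x₂ + 1]].
At the point, J = [[15.27002, 5.000], [-11.500, -5.000]] (det J = -18.85008).
Solving J·Δ = −F gives Δ = (-2.131, 2.100).
Then the next iterate is (x₁, x₂)₁ = (0.869, 1.600).

(0.869, 1.600)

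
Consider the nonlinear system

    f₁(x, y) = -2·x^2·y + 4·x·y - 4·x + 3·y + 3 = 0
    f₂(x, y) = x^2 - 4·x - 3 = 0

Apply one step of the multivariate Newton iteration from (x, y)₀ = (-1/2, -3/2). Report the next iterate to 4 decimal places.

At (-1/2, -3/2): F = (4.2500, -0.7500).
Jacobian J = [[-4·x·y + 4·y - 4, -2·x^2 + 4·x + 3], [2·x - 4, 0]].
At the point, J = [[-13.0000, 0.5000], [-5.0000, 0.0000]] (det J = 2.5000).
Solving J·Δ = −F gives Δ = (-0.1500, -12.4000).
Then the next iterate is (x, y)₁ = (-0.6500, -13.9000).

(-0.6500, -13.9000)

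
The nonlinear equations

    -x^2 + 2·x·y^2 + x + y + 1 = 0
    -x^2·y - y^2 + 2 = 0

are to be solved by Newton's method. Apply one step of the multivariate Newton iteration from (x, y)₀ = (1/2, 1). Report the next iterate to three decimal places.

At (1/2, 1): F = (3.250, 0.750).
Jacobian J = [[-2·x + 2·y^2 + 1, 4·x·y + 1], [-2·x·y, -x^2 - 2·y]].
At the point, J = [[2.000, 3.000], [-1.000, -2.250]] (det J = -1.500).
Solving J·Δ = −F gives Δ = (-6.375, 3.167).
Then the next iterate is (x, y)₁ = (-5.875, 4.167).

(-5.875, 4.167)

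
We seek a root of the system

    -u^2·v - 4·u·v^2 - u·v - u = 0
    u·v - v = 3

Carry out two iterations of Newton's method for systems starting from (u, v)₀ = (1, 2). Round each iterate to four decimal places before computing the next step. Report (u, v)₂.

(-0.9605, -0.4992)

At (1, 2): F = (-21.0000, -3.0000).
Jacobian J = [[-2·u·v - 4·v^2 - v - 1, -u^2 - 8·u·v - u], [v, u - 1]].
At the point, J = [[-23.0000, -18.0000], [2.0000, 0.0000]] (det J = 36.0000).
Solving J·Δ = −F gives Δ = (1.5000, -3.0833).
Then the next iterate is (u, v)₁ = (2.5000, -1.0833).
Round to (2.5000, -1.0833) and repeat: F = (-4.756514, -4.624950), J = [[0.805644, 12.9160], [-1.0833, 1.5000]].
Δ = (-3.4605, 0.5841), so (u, v)₂ = (-0.9605, -0.4992).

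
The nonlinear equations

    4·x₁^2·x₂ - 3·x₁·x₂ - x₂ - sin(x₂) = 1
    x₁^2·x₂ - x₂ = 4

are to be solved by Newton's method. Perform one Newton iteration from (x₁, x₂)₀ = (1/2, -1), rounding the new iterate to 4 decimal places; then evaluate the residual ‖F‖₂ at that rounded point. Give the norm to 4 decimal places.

At (1/2, -1): F = (1.341471, -3.2500).
Jacobian J = [[8·x₁·x₂ - 3·x₂, 4·x₁^2 - 3·x₁ - cos(x₂) - 1], [2·x₁·x₂, x₁^2 - 1]].
At the point, J = [[-1.0000, -2.040302], [-1.0000, -0.7500]] (det J = -1.290302).
Solving J·Δ = −F gives Δ = (-5.9188, 3.5584).
Then the next iterate is (x₁, x₂)₁ = (-5.4188, 2.5584).
Re-evaluating at (-5.4188, 2.5584): F = (337.974505, 68.564906), so ‖F‖₂ = 344.8593.

344.8593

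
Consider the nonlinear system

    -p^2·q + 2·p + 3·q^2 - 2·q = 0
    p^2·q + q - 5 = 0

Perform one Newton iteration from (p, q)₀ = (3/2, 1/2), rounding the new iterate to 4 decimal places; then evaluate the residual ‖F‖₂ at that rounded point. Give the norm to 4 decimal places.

At (3/2, 1/2): F = (1.6250, -3.3750).
Jacobian J = [[-2·p·q + 2, -p^2 + 6·q - 2], [2·p·q, p^2 + 1]].
At the point, J = [[0.5000, -1.2500], [1.5000, 3.2500]] (det J = 3.5000).
Solving J·Δ = −F gives Δ = (-0.3036, 1.1786).
Then the next iterate is (p, q)₁ = (1.1964, 1.6786).
Re-evaluating at (1.1964, 1.6786): F = (5.085991, -0.918697), so ‖F‖₂ = 5.1683.

5.1683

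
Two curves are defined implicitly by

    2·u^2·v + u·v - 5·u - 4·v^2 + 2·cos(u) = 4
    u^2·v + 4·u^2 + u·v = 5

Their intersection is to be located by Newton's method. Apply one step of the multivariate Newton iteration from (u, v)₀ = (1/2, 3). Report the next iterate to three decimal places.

(0.795, 1.398)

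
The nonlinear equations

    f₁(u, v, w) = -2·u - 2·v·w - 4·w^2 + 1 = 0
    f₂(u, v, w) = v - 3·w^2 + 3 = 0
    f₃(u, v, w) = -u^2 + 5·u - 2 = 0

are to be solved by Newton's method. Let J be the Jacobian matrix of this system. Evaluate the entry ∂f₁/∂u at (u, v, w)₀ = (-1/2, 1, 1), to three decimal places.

-2.000

∂f₁/∂u = -2.
At (-1/2, 1, 1) this is -2.000.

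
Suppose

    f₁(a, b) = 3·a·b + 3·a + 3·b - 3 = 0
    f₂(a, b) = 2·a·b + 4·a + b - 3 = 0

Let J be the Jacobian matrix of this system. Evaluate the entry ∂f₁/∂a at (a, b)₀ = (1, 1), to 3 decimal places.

∂f₁/∂a = 3·b + 3.
At (1, 1) this is 6.000.

6.000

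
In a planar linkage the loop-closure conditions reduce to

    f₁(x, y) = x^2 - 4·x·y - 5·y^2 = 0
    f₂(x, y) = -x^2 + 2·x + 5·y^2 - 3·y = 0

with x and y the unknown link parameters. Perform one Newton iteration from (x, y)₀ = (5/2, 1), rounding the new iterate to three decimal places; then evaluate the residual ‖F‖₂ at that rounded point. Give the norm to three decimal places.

2.115

At (5/2, 1): F = (-8.750, 0.750).
Jacobian J = [[2·x - 4·y, -4·x - 10·y], [-2·x + 2, 10·y - 3]].
At the point, J = [[1.000, -20.000], [-3.000, 7.000]] (det J = -53.000).
Solving J·Δ = −F gives Δ = (-0.873, -0.481).
Then the next iterate is (x, y)₁ = (1.627, 0.519).
Re-evaluating at (1.627, 0.519): F = (-2.07733, 0.39668), so ‖F‖₂ = 2.115.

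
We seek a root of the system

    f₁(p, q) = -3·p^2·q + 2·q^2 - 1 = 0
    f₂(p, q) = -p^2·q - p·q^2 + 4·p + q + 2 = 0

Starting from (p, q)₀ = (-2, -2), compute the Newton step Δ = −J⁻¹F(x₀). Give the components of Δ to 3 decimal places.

(1.740, -0.538)

At (-2, -2): F = (31.000, 8.000).
Jacobian J = [[-6·p·q, -3·p^2 + 4·q], [-2·p·q - q^2 + 4, -p^2 - 2·p·q + 1]].
At the point, J = [[-24.000, -20.000], [-8.000, -11.000]] (det J = 104.000).
Solving J·Δ = −F gives Δ = (1.740, -0.538).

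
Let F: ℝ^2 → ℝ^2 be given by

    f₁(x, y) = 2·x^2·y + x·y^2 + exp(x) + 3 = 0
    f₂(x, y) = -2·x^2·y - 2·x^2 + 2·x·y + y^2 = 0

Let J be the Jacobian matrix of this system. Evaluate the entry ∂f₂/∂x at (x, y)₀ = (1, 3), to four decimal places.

∂f₂/∂x = -4·x·y - 4·x + 2·y.
At (1, 3) this is -10.0000.

-10.0000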